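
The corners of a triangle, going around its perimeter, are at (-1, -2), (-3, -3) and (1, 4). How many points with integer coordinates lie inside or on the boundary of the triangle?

8

By the shoelace formula, twice the signed area is |[(-1)·(-3) − (-3)·(-2)] + [(-3)·4 − 1·(-3)] + [1·(-2) − (-1)·4]| = 10, so the area is 5.
Along each edge there are gcd(|Δx|,|Δy|)+1 lattice points, so counting each shared vertex once the boundary has gcd(2,1) + gcd(4,7) + gcd(2,6) = 1+1+2 = 4.
Pick's theorem gives I = A − B/2 + 1 = 5 − 4/2 + 1 = 4, so the closed region contains I + B = 4 + 4 = 8 lattice points.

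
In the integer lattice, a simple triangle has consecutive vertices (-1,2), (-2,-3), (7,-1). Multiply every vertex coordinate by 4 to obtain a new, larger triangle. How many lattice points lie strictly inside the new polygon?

339

Using the shoelace formula, 2A = |((-1)·(-3) − (-2)·2) + ((-2)·(-1) − 7·(-3)) + (7·2 − (-1)·(-1))| = 43, so the area is 43/2.
Summing gcd(|Δx|,|Δy|) over the edges gives the boundary count: gcd(1,5) + gcd(9,2) + gcd(8,3) = 1+1+1 = 3.
Scaling by 4 multiplies the area by 4² = 16 (so the new area is 344) and multiplies the boundary lattice-point count by 4, giving 12.
By Pick's theorem, the interior count of the dilated polygon is 344 − 12/2 + 1 = 339.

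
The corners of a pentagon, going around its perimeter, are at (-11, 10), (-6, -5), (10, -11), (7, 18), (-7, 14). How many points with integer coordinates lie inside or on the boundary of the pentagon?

406

By the shoelace formula, twice the signed area is |[(-11)·(-5) − (-6)·10] + [(-6)·(-11) − 10·(-5)] + [10·18 − 7·(-11)] + [7·14 − (-7)·18] + [(-7)·10 − (-11)·14]| = 796, so the area is 398.
Summing gcd(|Δx|,|Δy|) over the edges gives the boundary count: gcd(5,15) + gcd(16,6) + gcd(3,29) + gcd(14,4) + gcd(4,4) = 5+2+1+2+4 = 14.
Pick's theorem gives I = A − B/2 + 1 = 398 − 14/2 + 1 = 392, so the closed region contains I + B = 392 + 14 = 406 lattice points.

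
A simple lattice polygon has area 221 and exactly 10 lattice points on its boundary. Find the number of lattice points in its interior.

217

Pick's theorem A = I + B/2 − 1 rearranges to I = A − B/2 + 1 = 221 − 10/2 + 1 = 217.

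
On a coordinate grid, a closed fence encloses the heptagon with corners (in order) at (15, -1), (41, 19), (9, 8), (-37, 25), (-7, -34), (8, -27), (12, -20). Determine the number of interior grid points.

1672

By the shoelace formula, twice the signed area is |(15·19 − 41·(-1)) + (41·8 − 9·19) + (9·25 − (-37)·8) + ((-37)·(-34) − (-7)·25) + ((-7)·(-27) − 8·(-34)) + (8·(-20) − 12·(-27)) + (12·(-1) − 15·(-20))| = 3350, so the area is 1675.
Along each edge there are gcd(|Δx|,|Δy|)+1 lattice points, so counting each shared vertex once the boundary has gcd(26,20) + gcd(32,11) + gcd(46,17) + gcd(30,59) + gcd(15,7) + gcd(4,7) + gcd(3,19) = 2+1+1+1+1+1+1 = 8.
Pick's theorem gives I = A − B/2 + 1 = 1675 − 8/2 + 1 = 1672.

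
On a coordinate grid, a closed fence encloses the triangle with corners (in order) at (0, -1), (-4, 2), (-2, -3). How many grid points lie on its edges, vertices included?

The number of boundary lattice points is Σ gcd(|Δx|,|Δy|) = gcd(4,3) + gcd(2,5) + gcd(2,2) = 1+1+2 = 4.

4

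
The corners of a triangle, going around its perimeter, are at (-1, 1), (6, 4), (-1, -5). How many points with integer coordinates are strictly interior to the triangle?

The shoelace formula gives twice the area as |[(-1)·4 − 6·1] + [6·(-5) − (-1)·4] + [(-1)·1 − (-1)·(-5)]| = 42, so the area is 21.
Summing gcd(|Δx|,|Δy|) over the edges gives the boundary count: gcd(7,3) + gcd(7,9) + gcd(0,6) = 1+1+6 = 8.
Pick's theorem gives I = A − B/2 + 1 = 21 − 8/2 + 1 = 18.

18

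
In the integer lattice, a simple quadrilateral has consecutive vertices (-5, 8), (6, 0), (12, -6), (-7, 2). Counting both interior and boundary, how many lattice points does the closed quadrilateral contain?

80

Using the shoelace formula, 2A = |[(-5)·0 − 6·8] + [6·(-6) − 12·0] + [12·2 − (-7)·(-6)] + [(-7)·8 − (-5)·2]| = 148, so the area is 74.
Summing gcd(|Δx|,|Δy|) over the edges gives the boundary count: gcd(11,8) + gcd(6,6) + gcd(19,8) + gcd(2,6) = 1+6+1+2 = 10.
Pick's theorem gives I = A − B/2 + 1 = 74 − 10/2 + 1 = 70, so the closed region contains I + B = 70 + 10 = 80 lattice points.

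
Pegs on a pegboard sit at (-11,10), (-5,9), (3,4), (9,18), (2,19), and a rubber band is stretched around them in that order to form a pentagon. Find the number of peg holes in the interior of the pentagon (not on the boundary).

The shoelace formula gives twice the area as |[(-11)·9 − (-5)·10] + [(-5)·4 − 3·9] + [3·18 − 9·4] + [9·19 − 2·18] + [2·10 − (-11)·19]| = 286, so the area is 143.
The number of boundary lattice points is Σ gcd(|Δx|,|Δy|) = gcd(6,1) + gcd(8,5) + gcd(6,14) + gcd(7,1) + gcd(13,9) = 1+1+2+1+1 = 6.
By Pick's theorem A = I + B/2 − 1, so I = 143 − 6/2 + 1 = 141.

141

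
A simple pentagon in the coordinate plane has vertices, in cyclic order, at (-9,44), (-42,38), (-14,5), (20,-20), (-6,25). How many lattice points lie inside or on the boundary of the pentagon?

By the shoelace formula, twice the signed area is |((-9)·38 − (-42)·44) + ((-42)·5 − (-14)·38) + ((-14)·(-20) − 20·5) + (20·25 − (-6)·(-20)) + ((-6)·44 − (-9)·25)| = 2349, so the area is 2349/2.
Along each edge there are gcd(|Δx|,|Δy|)+1 lattice points, so counting each shared vertex once the boundary has gcd(33,6) + gcd(28,33) + gcd(34,25) + gcd(26,45) + gcd(3,19) = 3+1+1+1+1 = 7.
Pick's theorem gives I = A − B/2 + 1 = 2349/2 − 7/2 + 1 = 1172, so the closed region contains I + B = 1172 + 7 = 1179 lattice points.

1179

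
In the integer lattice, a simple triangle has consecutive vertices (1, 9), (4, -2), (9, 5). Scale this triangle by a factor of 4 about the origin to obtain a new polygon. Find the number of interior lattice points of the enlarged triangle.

By the shoelace formula, twice the signed area is |(1·(-2) − 4·9) + (4·5 − 9·(-2)) + (9·9 − 1·5)| = 76, so the area is 38.
The number of boundary lattice points is Σ gcd(|Δx|,|Δy|) = gcd(3,11) + gcd(5,7) + gcd(8,4) = 1+1+4 = 6.
Scaling by 4 multiplies the area by 4² = 16 (so the new area is 608) and multiplies the boundary lattice-point count by 4, giving 24.
By Pick's theorem, the interior count of the dilated polygon is 608 − 24/2 + 1 = 597.

597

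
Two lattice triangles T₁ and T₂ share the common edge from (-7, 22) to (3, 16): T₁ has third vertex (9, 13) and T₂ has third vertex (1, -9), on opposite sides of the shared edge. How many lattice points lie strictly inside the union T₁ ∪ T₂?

The union is the simple quadrilateral with vertices (-7, 22), (9, 13), (3, 16), (1, -9) in order.
The shoelace formula gives twice the area as |[(-7)·13 − 9·22] + [9·16 − 3·13] + [3·(-9) − 1·16] + [1·22 − (-7)·(-9)]| = 268, so the area is 134.
Summing gcd(|Δx|,|Δy|) over the edges gives the boundary count: gcd(16,9) + gcd(6,3) + gcd(2,25) + gcd(8,31) = 1+3+1+1 = 6.
By Pick's theorem I = A − B/2 + 1 = 134 − 6/2 + 1 = 132.

132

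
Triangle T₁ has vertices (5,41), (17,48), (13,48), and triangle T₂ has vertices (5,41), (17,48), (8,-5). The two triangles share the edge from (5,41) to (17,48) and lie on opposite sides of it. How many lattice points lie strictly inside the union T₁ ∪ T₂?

298

The union is the simple quadrilateral with vertices (5,41), (13,48), (17,48), (8,-5) in order.
The shoelace formula gives twice the area as |(5·48 − 13·41) + (13·48 − 17·48) + (17·(-5) − 8·48) + (8·41 − 5·(-5))| = 601, so the area is 601/2.
Along each edge there are gcd(|Δx|,|Δy|)+1 lattice points, so counting each shared vertex once the boundary has gcd(8,7) + gcd(4,0) + gcd(9,53) + gcd(3,46) = 1+4+1+1 = 7.
By Pick's theorem I = A − B/2 + 1 = 601/2 − 7/2 + 1 = 298.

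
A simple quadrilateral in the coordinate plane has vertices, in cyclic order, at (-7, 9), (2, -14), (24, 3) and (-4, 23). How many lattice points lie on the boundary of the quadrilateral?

Summing gcd(|Δx|,|Δy|) over the edges gives the boundary count: gcd(9,23) + gcd(22,17) + gcd(28,20) + gcd(3,14) = 1+1+4+1 = 7.

7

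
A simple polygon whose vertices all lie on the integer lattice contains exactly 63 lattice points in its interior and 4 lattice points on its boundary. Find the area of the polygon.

By Pick's theorem, A = I + B/2 − 1 = 63 + 4/2 − 1 = 64.

64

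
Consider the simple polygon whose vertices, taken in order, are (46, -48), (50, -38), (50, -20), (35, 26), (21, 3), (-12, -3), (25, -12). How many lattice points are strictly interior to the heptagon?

Using the shoelace formula, 2A = |(46·(-38) − 50·(-48)) + (50·(-20) − 50·(-38)) + (50·26 − 35·(-20)) + (35·3 − 21·26) + (21·(-3) − (-12)·3) + ((-12)·(-12) − 25·(-3)) + (25·(-48) − 46·(-12))| = 2655, so the area is 2655/2.
Summing gcd(|Δx|,|Δy|) over the edges gives the boundary count: gcd(4,10) + gcd(0,18) + gcd(15,46) + gcd(14,23) + gcd(33,6) + gcd(37,9) + gcd(21,36) = 2+18+1+1+3+1+3 = 29.
Pick's theorem gives I = A − B/2 + 1 = 2655/2 − 29/2 + 1 = 1314.

1314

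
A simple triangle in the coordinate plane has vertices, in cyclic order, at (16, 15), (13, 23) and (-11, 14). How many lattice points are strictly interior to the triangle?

108

Using the shoelace formula, 2A = |(16·23 − 13·15) + (13·14 − (-11)·23) + ((-11)·15 − 16·14)| = 219, so the area is 109.5.
The number of boundary lattice points is Σ gcd(|Δx|,|Δy|) = gcd(3,8) + gcd(24,9) + gcd(27,1) = 1+3+1 = 5.
Pick's theorem gives I = A − B/2 + 1 = 109.5 − 5/2 + 1 = 108.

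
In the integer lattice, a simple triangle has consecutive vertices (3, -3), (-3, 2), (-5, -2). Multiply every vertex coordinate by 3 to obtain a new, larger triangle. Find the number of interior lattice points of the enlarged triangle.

148

The shoelace formula gives twice the area as |(3·2 − (-3)·(-3)) + ((-3)·(-2) − (-5)·2) + ((-5)·(-3) − 3·(-2))| = 34, so the area is 17.
Along each edge there are gcd(|Δx|,|Δy|)+1 lattice points, so counting each shared vertex once the boundary has gcd(6,5) + gcd(2,4) + gcd(8,1) = 1+2+1 = 4.
Scaling by 3 multiplies the area by 3² = 9 (so the new area is 153) and multiplies the boundary lattice-point count by 3, giving 12.
By Pick's theorem, the interior count of the dilated polygon is 153 − 12/2 + 1 = 148.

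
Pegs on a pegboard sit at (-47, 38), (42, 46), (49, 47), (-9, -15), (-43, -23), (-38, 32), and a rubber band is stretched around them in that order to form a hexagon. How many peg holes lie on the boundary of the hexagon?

14

The number of boundary lattice points is Σ gcd(|Δx|,|Δy|) = gcd(89,8) + gcd(7,1) + gcd(58,62) + gcd(34,8) + gcd(5,55) + gcd(9,6) = 1+1+2+2+5+3 = 14.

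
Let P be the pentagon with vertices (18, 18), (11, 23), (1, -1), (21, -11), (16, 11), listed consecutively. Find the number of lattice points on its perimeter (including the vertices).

15

Summing gcd(|Δx|,|Δy|) over the edges gives the boundary count: gcd(7,5) + gcd(10,24) + gcd(20,10) + gcd(5,22) + gcd(2,7) = 1+2+10+1+1 = 15.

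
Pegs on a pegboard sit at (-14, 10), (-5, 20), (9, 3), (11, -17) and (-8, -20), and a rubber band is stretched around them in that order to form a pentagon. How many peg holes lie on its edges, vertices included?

Along each edge there are gcd(|Δx|,|Δy|)+1 lattice points, so counting each shared vertex once the boundary has gcd(9,10) + gcd(14,17) + gcd(2,20) + gcd(19,3) + gcd(6,30) = 1+1+2+1+6 = 11.

11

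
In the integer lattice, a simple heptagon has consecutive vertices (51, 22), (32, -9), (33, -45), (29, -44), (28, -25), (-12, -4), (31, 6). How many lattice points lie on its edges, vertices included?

Summing gcd(|Δx|,|Δy|) over the edges gives the boundary count: gcd(19,31) + gcd(1,36) + gcd(4,1) + gcd(1,19) + gcd(40,21) + gcd(43,10) + gcd(20,16) = 1+1+1+1+1+1+4 = 10.

10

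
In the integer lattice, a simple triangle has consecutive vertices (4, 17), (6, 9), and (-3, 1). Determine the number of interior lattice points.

The shoelace formula gives twice the area as |(4·9 − 6·17) + (6·1 − (-3)·9) + ((-3)·17 − 4·1)| = 88, so the area is 44.
Along each edge there are gcd(|Δx|,|Δy|)+1 lattice points, so counting each shared vertex once the boundary has gcd(2,8) + gcd(9,8) + gcd(7,16) = 2+1+1 = 4.
By Pick's theorem A = I + B/2 − 1, so I = 44 − 4/2 + 1 = 43.

43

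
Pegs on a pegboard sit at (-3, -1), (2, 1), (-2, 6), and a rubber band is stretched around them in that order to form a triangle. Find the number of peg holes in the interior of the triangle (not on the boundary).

16

By the shoelace formula, twice the signed area is |[(-3)·1 − 2·(-1)] + [2·6 − (-2)·1] + [(-2)·(-1) − (-3)·6]| = 33, so the area is 16.5.
Along each edge there are gcd(|Δx|,|Δy|)+1 lattice points, so counting each shared vertex once the boundary has gcd(5,2) + gcd(4,5) + gcd(1,7) = 1+1+1 = 3.
Pick's theorem gives I = A − B/2 + 1 = 16.5 − 3/2 + 1 = 16.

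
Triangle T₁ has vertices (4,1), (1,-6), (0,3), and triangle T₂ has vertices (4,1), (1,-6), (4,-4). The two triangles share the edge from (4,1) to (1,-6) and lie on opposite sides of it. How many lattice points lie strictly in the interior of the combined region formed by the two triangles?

The union is the simple quadrilateral with vertices (4,1), (0,3), (1,-6), (4,-4) in order.
The shoelace formula gives twice the area as |[4·3 − 0·1] + [0·(-6) − 1·3] + [1·(-4) − 4·(-6)] + [4·1 − 4·(-4)]| = 49, so the area is 24.5.
Summing gcd(|Δx|,|Δy|) over the edges gives the boundary count: gcd(4,2) + gcd(1,9) + gcd(3,2) + gcd(0,5) = 2+1+1+5 = 9.
By Pick's theorem I = A − B/2 + 1 = 24.5 − 9/2 + 1 = 21.

21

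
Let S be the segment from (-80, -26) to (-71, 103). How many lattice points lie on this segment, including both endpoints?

4

The number of lattice points on a segment between lattice points is gcd(|Δx|,|Δy|) + 1 = gcd(9,129) + 1 = 3 + 1 = 4.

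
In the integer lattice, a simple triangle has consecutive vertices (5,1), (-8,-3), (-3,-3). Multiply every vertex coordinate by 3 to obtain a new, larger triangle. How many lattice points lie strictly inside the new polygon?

76

Using the shoelace formula, 2A = |[5·(-3) − (-8)·1] + [(-8)·(-3) − (-3)·(-3)] + [(-3)·1 − 5·(-3)]| = 20, so the area is 10.
The number of boundary lattice points is Σ gcd(|Δx|,|Δy|) = gcd(13,4) + gcd(5,0) + gcd(8,4) = 1+5+4 = 10.
Scaling by 3 multiplies the area by 3² = 9 (so the new area is 90) and multiplies the boundary lattice-point count by 3, giving 30.
By Pick's theorem, the interior count of the dilated polygon is 90 − 30/2 + 1 = 76.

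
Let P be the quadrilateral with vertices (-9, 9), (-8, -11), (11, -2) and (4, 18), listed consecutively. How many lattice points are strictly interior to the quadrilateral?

The shoelace formula gives twice the area as |((-9)·(-11) − (-8)·9) + ((-8)·(-2) − 11·(-11)) + (11·18 − 4·(-2)) + (4·9 − (-9)·18)| = 712, so the area is 356.
Along each edge there are gcd(|Δx|,|Δy|)+1 lattice points, so counting each shared vertex once the boundary has gcd(1,20) + gcd(19,9) + gcd(7,20) + gcd(13,9) = 1+1+1+1 = 4.
Pick's theorem gives I = A − B/2 + 1 = 356 − 4/2 + 1 = 355.

355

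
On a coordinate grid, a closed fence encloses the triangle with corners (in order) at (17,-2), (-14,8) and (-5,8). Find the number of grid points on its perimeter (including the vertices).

12

Summing gcd(|Δx|,|Δy|) over the edges gives the boundary count: gcd(31,10) + gcd(9,0) + gcd(22,10) = 1+9+2 = 12.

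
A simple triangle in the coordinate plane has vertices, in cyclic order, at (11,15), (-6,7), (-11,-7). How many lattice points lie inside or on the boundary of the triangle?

Using the shoelace formula, 2A = |(11·7 − (-6)·15) + ((-6)·(-7) − (-11)·7) + ((-11)·15 − 11·(-7))| = 198, so the area is 99.
The number of boundary lattice points is Σ gcd(|Δx|,|Δy|) = gcd(17,8) + gcd(5,14) + gcd(22,22) = 1+1+22 = 24.
Pick's theorem gives I = A − B/2 + 1 = 99 − 24/2 + 1 = 88, so the closed region contains I + B = 88 + 24 = 112 lattice points.

112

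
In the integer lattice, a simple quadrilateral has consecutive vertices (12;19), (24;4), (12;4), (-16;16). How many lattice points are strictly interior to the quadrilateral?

291

Using the shoelace formula, 2A = |[12·4 − 24·19] + [24·4 − 12·4] + [12·16 − (-16)·4] + [(-16)·19 − 12·16]| = 600, so the area is 300.
Summing gcd(|Δx|,|Δy|) over the edges gives the boundary count: gcd(12,15) + gcd(12,0) + gcd(28,12) + gcd(28,3) = 3+12+4+1 = 20.
Pick's theorem gives I = A − B/2 + 1 = 300 − 20/2 + 1 = 291.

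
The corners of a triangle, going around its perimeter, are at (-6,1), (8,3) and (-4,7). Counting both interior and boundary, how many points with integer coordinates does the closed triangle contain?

45

Using the shoelace formula, 2A = |((-6)·3 − 8·1) + (8·7 − (-4)·3) + ((-4)·1 − (-6)·7)| = 80, so the area is 40.
Summing gcd(|Δx|,|Δy|) over the edges gives the boundary count: gcd(14,2) + gcd(12,4) + gcd(2,6) = 2+4+2 = 8.
Pick's theorem gives I = A − B/2 + 1 = 40 − 8/2 + 1 = 37, so the closed region contains I + B = 37 + 8 = 45 lattice points.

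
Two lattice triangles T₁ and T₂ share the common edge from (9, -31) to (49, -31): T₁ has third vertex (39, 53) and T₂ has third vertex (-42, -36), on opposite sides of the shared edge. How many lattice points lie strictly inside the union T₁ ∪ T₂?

The union is the simple quadrilateral with vertices (9, -31), (39, 53), (49, -31), (-42, -36) in order.
Using the shoelace formula, 2A = |(9·53 − 39·(-31)) + (39·(-31) − 49·53) + (49·(-36) − (-42)·(-31)) + ((-42)·(-31) − 9·(-36))| = 3560, so the area is 1780.
Summing gcd(|Δx|,|Δy|) over the edges gives the boundary count: gcd(30,84) + gcd(10,84) + gcd(91,5) + gcd(51,5) = 6+2+1+1 = 10.
By Pick's theorem I = A − B/2 + 1 = 1780 − 10/2 + 1 = 1776.

1776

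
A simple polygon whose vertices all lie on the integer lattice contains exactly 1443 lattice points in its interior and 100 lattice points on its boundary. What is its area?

By Pick's theorem, A = I + B/2 − 1 = 1443 + 100/2 − 1 = 1492.

1492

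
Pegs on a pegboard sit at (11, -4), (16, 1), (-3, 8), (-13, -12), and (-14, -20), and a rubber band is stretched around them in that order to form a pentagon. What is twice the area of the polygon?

714

By the shoelace formula, twice the signed area is |[11·1 − 16·(-4)] + [16·8 − (-3)·1] + [(-3)·(-12) − (-13)·8] + [(-13)·(-20) − (-14)·(-12)] + [(-14)·(-4) − 11·(-20)]| = 714, so the area is 357.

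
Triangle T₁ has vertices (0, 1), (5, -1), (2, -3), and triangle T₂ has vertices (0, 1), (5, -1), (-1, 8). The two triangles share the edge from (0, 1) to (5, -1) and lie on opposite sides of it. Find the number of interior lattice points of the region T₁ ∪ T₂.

22

The union is the simple quadrilateral with vertices (0, 1), (2, -3), (5, -1), (-1, 8) in order.
The shoelace formula gives twice the area as |(0·(-3) − 2·1) + (2·(-1) − 5·(-3)) + (5·8 − (-1)·(-1)) + ((-1)·1 − 0·8)| = 49, so the area is 24.5.
The number of boundary lattice points is Σ gcd(|Δx|,|Δy|) = gcd(2,4) + gcd(3,2) + gcd(6,9) + gcd(1,7) = 2+1+3+1 = 7.
By Pick's theorem I = A − B/2 + 1 = 24.5 − 7/2 + 1 = 22.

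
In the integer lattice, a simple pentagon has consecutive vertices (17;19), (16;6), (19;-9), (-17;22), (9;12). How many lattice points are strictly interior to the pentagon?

312

The shoelace formula gives twice the area as |(17·6 − 16·19) + (16·(-9) − 19·6) + (19·22 − (-17)·(-9)) + ((-17)·12 − 9·22) + (9·19 − 17·12)| = 630, so the area is 315.
The number of boundary lattice points is Σ gcd(|Δx|,|Δy|) = gcd(1,13) + gcd(3,15) + gcd(36,31) + gcd(26,10) + gcd(8,7) = 1+3+1+2+1 = 8.
Pick's theorem gives I = A − B/2 + 1 = 315 − 8/2 + 1 = 312.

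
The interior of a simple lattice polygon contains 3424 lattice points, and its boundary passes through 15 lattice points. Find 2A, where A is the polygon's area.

By Pick's theorem, A = I + B/2 − 1 = 3424 + 15/2 − 1 = 6861/2.
Hence 2A = 6861.

6861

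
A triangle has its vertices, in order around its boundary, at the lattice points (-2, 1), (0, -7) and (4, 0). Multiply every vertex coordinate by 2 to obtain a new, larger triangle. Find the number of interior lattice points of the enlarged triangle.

The shoelace formula gives twice the area as |((-2)·(-7) − 0·1) + (0·0 − 4·(-7)) + (4·1 − (-2)·0)| = 46, so the area is 23.
The number of boundary lattice points is Σ gcd(|Δx|,|Δy|) = gcd(2,8) + gcd(4,7) + gcd(6,1) = 2+1+1 = 4.
Scaling by 2 multiplies the area by 2² = 4 (so the new area is 92) and multiplies the boundary lattice-point count by 2, giving 8.
By Pick's theorem, the interior count of the dilated polygon is 92 − 8/2 + 1 = 89.

89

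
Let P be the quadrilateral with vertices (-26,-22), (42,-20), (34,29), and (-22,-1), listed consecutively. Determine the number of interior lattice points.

The shoelace formula gives twice the area as |((-26)·(-20) − 42·(-22)) + (42·29 − 34·(-20)) + (34·(-1) − (-22)·29) + ((-22)·(-22) − (-26)·(-1))| = 4404, so the area is 2202.
Along each edge there are gcd(|Δx|,|Δy|)+1 lattice points, so counting each shared vertex once the boundary has gcd(68,2) + gcd(8,49) + gcd(56,30) + gcd(4,21) = 2+1+2+1 = 6.
Pick's theorem gives I = A − B/2 + 1 = 2202 − 6/2 + 1 = 2200.

2200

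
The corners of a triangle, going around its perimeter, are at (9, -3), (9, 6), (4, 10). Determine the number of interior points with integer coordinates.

Using the shoelace formula, 2A = |(9·6 − 9·(-3)) + (9·10 − 4·6) + (4·(-3) − 9·10)| = 45, so the area is 45/2.
The number of boundary lattice points is Σ gcd(|Δx|,|Δy|) = gcd(0,9) + gcd(5,4) + gcd(5,13) = 9+1+1 = 11.
By Pick's theorem A = I + B/2 − 1, so I = 45/2 − 11/2 + 1 = 18.

18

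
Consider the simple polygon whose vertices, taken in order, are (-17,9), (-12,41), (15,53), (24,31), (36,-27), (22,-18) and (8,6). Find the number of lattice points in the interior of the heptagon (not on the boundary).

2003

Using the shoelace formula, 2A = |[(-17)·41 − (-12)·9] + [(-12)·53 − 15·41] + [15·31 − 24·53] + [24·(-27) − 36·31] + [36·(-18) − 22·(-27)] + [22·6 − 8·(-18)] + [8·9 − (-17)·6]| = 4015, so the area is 2007.5.
Summing gcd(|Δx|,|Δy|) over the edges gives the boundary count: gcd(5,32) + gcd(27,12) + gcd(9,22) + gcd(12,58) + gcd(14,9) + gcd(14,24) + gcd(25,3) = 1+3+1+2+1+2+1 = 11.
Pick's theorem gives I = A − B/2 + 1 = 2007.5 − 11/2 + 1 = 2003.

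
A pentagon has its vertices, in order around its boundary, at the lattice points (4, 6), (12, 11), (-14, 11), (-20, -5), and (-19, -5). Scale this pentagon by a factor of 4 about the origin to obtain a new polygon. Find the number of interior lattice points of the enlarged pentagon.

Using the shoelace formula, 2A = |(4·11 − 12·6) + (12·11 − (-14)·11) + ((-14)·(-5) − (-20)·11) + ((-20)·(-5) − (-19)·(-5)) + ((-19)·6 − 4·(-5))| = 459, so the area is 459/2.
Summing gcd(|Δx|,|Δy|) over the edges gives the boundary count: gcd(8,5) + gcd(26,0) + gcd(6,16) + gcd(1,0) + gcd(23,11) = 1+26+2+1+1 = 31.
Scaling by 4 multiplies the area by 4² = 16 (so the new area is 3672) and multiplies the boundary lattice-point count by 4, giving 124.
By Pick's theorem, the interior count of the dilated polygon is 3672 − 124/2 + 1 = 3611.

3611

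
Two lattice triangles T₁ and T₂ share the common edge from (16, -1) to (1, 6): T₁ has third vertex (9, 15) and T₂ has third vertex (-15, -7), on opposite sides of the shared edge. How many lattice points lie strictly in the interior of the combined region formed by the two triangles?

248

The union is the simple quadrilateral with vertices (16, -1), (9, 15), (1, 6), (-15, -7) in order.
By the shoelace formula, twice the signed area is |[16·15 − 9·(-1)] + [9·6 − 1·15] + [1·(-7) − (-15)·6] + [(-15)·(-1) − 16·(-7)]| = 498, so the area is 249.
Along each edge there are gcd(|Δx|,|Δy|)+1 lattice points, so counting each shared vertex once the boundary has gcd(7,16) + gcd(8,9) + gcd(16,13) + gcd(31,6) = 1+1+1+1 = 4.
By Pick's theorem I = A − B/2 + 1 = 249 − 4/2 + 1 = 248.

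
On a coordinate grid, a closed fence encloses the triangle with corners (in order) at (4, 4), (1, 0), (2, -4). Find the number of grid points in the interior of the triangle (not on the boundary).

The shoelace formula gives twice the area as |(4·0 − 1·4) + (1·(-4) − 2·0) + (2·4 − 4·(-4))| = 16, so the area is 8.
Summing gcd(|Δx|,|Δy|) over the edges gives the boundary count: gcd(3,4) + gcd(1,4) + gcd(2,8) = 1+1+2 = 4.
By Pick's theorem A = I + B/2 − 1, so I = 8 − 4/2 + 1 = 7.

7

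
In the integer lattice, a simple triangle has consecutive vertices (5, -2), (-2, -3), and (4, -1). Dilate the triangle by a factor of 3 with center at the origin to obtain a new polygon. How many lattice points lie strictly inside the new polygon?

By the shoelace formula, twice the signed area is |(5·(-3) − (-2)·(-2)) + ((-2)·(-1) − 4·(-3)) + (4·(-2) − 5·(-1))| = 8, so the area is 4.
The number of boundary lattice points is Σ gcd(|Δx|,|Δy|) = gcd(7,1) + gcd(6,2) + gcd(1,1) = 1+2+1 = 4.
Scaling by 3 multiplies the area by 3² = 9 (so the new area is 36) and multiplies the boundary lattice-point count by 3, giving 12.
By Pick's theorem, the interior count of the dilated polygon is 36 − 12/2 + 1 = 31.

31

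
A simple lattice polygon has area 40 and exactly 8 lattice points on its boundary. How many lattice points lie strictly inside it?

From Pick's theorem, I = A − B/2 + 1 = 40 − 8/2 + 1 = 37.

37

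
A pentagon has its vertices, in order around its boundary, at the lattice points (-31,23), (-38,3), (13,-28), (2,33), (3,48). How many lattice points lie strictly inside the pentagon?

By the shoelace formula, twice the signed area is |[(-31)·3 − (-38)·23] + [(-38)·(-28) − 13·3] + [13·33 − 2·(-28)] + [2·48 − 3·33] + [3·23 − (-31)·48]| = 3845, so the area is 1922.5.
Summing gcd(|Δx|,|Δy|) over the edges gives the boundary count: gcd(7,20) + gcd(51,31) + gcd(11,61) + gcd(1,15) + gcd(34,25) = 1+1+1+1+1 = 5.
By Pick's theorem A = I + B/2 − 1, so I = 1922.5 − 5/2 + 1 = 1921.

1921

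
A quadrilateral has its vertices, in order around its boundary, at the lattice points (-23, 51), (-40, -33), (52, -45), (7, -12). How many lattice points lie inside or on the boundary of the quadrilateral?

3050

By the shoelace formula, twice the signed area is |((-23)·(-33) − (-40)·51) + ((-40)·(-45) − 52·(-33)) + (52·(-12) − 7·(-45)) + (7·51 − (-23)·(-12))| = 6087, so the area is 6087/2.
Along each edge there are gcd(|Δx|,|Δy|)+1 lattice points, so counting each shared vertex once the boundary has gcd(17,84) + gcd(92,12) + gcd(45,33) + gcd(30,63) = 1+4+3+3 = 11.
Pick's theorem gives I = A − B/2 + 1 = 6087/2 − 11/2 + 1 = 3039, so the closed region contains I + B = 3039 + 11 = 3050 lattice points.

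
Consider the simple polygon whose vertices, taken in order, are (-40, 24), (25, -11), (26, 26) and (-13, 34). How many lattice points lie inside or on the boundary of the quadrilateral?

1528

The shoelace formula gives twice the area as |[(-40)·(-11) − 25·24] + [25·26 − 26·(-11)] + [26·34 − (-13)·26] + [(-13)·24 − (-40)·34]| = 3046, so the area is 1523.
Summing gcd(|Δx|,|Δy|) over the edges gives the boundary count: gcd(65,35) + gcd(1,37) + gcd(39,8) + gcd(27,10) = 5+1+1+1 = 8.
Pick's theorem gives I = A − B/2 + 1 = 1523 − 8/2 + 1 = 1520, so the closed region contains I + B = 1520 + 8 = 1528 lattice points.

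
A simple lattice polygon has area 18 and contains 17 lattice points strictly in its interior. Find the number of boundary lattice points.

Pick's theorem gives A = I + B/2 − 1, so B = 2(A − I + 1) = 2(18 − 17 + 1) = 4.

4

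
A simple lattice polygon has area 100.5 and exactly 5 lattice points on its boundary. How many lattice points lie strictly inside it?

From Pick's theorem, I = A − B/2 + 1 = 100.5 − 5/2 + 1 = 99.

99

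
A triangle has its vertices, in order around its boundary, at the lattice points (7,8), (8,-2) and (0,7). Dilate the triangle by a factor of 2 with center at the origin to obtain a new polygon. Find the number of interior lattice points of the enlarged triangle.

140

By the shoelace formula, twice the signed area is |(7·(-2) − 8·8) + (8·7 − 0·(-2)) + (0·8 − 7·7)| = 71, so the area is 71/2.
Along each edge there are gcd(|Δx|,|Δy|)+1 lattice points, so counting each shared vertex once the boundary has gcd(1,10) + gcd(8,9) + gcd(7,1) = 1+1+1 = 3.
Scaling by 2 multiplies the area by 2² = 4 (so the new area is 142) and multiplies the boundary lattice-point count by 2, giving 6.
By Pick's theorem, the interior count of the dilated polygon is 142 − 6/2 + 1 = 140.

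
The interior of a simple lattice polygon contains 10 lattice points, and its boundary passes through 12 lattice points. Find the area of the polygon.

Pick's theorem states A = I + B/2 − 1, so A = 10 + 12/2 − 1 = 15.

15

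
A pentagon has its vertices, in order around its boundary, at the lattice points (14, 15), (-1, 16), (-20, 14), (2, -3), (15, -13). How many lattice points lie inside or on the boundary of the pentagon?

Using the shoelace formula, 2A = |(14·16 − (-1)·15) + ((-1)·14 − (-20)·16) + ((-20)·(-3) − 2·14) + (2·(-13) − 15·(-3)) + (15·15 − 14·(-13))| = 1003, so the area is 1003/2.
The number of boundary lattice points is Σ gcd(|Δx|,|Δy|) = gcd(15,1) + gcd(19,2) + gcd(22,17) + gcd(13,10) + gcd(1,28) = 1+1+1+1+1 = 5.
Pick's theorem gives I = A − B/2 + 1 = 1003/2 − 5/2 + 1 = 500, so the closed region contains I + B = 500 + 5 = 505 lattice points.

505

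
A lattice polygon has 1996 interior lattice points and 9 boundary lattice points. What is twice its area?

By Pick's theorem, A = I + B/2 − 1 = 1996 + 9/2 − 1 = 3999/2.
Hence 2A = 3999.

3999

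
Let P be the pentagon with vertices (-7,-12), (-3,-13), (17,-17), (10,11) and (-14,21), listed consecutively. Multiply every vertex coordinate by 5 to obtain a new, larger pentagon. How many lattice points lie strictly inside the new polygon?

17001

The shoelace formula gives twice the area as |[(-7)·(-13) − (-3)·(-12)] + [(-3)·(-17) − 17·(-13)] + [17·11 − 10·(-17)] + [10·21 − (-14)·11] + [(-14)·(-12) − (-7)·21]| = 1363, so the area is 1363/2.
The number of boundary lattice points is Σ gcd(|Δx|,|Δy|) = gcd(4,1) + gcd(20,4) + gcd(7,28) + gcd(24,10) + gcd(7,33) = 1+4+7+2+1 = 15.
Scaling by 5 multiplies the area by 5² = 25 (so the new area is 34075/2) and multiplies the boundary lattice-point count by 5, giving 75.
By Pick's theorem, the interior count of the dilated polygon is 34075/2 − 75/2 + 1 = 17001.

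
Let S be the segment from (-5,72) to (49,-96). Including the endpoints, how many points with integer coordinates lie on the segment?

7

The number of lattice points on a segment between lattice points is gcd(|Δx|,|Δy|) + 1 = gcd(54,168) + 1 = 6 + 1 = 7.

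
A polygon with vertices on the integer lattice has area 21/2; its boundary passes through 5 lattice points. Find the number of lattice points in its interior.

9

Pick's theorem A = I + B/2 − 1 rearranges to I = A − B/2 + 1 = 21/2 − 5/2 + 1 = 9.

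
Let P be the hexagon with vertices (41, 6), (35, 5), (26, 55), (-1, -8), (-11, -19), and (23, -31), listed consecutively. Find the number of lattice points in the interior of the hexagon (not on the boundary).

The shoelace formula gives twice the area as |[41·5 − 35·6] + [35·55 − 26·5] + [26·(-8) − (-1)·55] + [(-1)·(-19) − (-11)·(-8)] + [(-11)·(-31) − 23·(-19)] + [23·6 − 41·(-31)]| = 3755, so the area is 3755/2.
Along each edge there are gcd(|Δx|,|Δy|)+1 lattice points, so counting each shared vertex once the boundary has gcd(6,1) + gcd(9,50) + gcd(27,63) + gcd(10,11) + gcd(34,12) + gcd(18,37) = 1+1+9+1+2+1 = 15.
By Pick's theorem A = I + B/2 − 1, so I = 3755/2 − 15/2 + 1 = 1871.

1871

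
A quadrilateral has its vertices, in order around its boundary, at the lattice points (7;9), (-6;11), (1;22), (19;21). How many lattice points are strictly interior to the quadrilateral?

186

By the shoelace formula, twice the signed area is |(7·11 − (-6)·9) + ((-6)·22 − 1·11) + (1·21 − 19·22) + (19·9 − 7·21)| = 385, so the area is 385/2.
Along each edge there are gcd(|Δx|,|Δy|)+1 lattice points, so counting each shared vertex once the boundary has gcd(13,2) + gcd(7,11) + gcd(18,1) + gcd(12,12) = 1+1+1+12 = 15.
By Pick's theorem A = I + B/2 − 1, so I = 385/2 − 15/2 + 1 = 186.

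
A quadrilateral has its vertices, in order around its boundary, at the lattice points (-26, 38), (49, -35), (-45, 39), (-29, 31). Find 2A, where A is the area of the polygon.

1176

By the shoelace formula, twice the signed area is |[(-26)·(-35) − 49·38] + [49·39 − (-45)·(-35)] + [(-45)·31 − (-29)·39] + [(-29)·38 − (-26)·31]| = 1176, so the area is 588.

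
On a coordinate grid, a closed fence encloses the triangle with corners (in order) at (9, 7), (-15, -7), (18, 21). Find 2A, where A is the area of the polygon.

Using the shoelace formula, 2A = |(9·(-7) − (-15)·7) + ((-15)·21 − 18·(-7)) + (18·7 − 9·21)| = 210, so the area is 105.

210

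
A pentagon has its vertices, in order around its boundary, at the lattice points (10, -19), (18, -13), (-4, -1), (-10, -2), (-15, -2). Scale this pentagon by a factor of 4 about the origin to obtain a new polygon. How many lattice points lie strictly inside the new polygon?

By the shoelace formula, twice the signed area is |[10·(-13) − 18·(-19)] + [18·(-1) − (-4)·(-13)] + [(-4)·(-2) − (-10)·(-1)] + [(-10)·(-2) − (-15)·(-2)] + [(-15)·(-19) − 10·(-2)]| = 435, so the area is 435/2.
Summing gcd(|Δx|,|Δy|) over the edges gives the boundary count: gcd(8,6) + gcd(22,12) + gcd(6,1) + gcd(5,0) + gcd(25,17) = 2+2+1+5+1 = 11.
Scaling by 4 multiplies the area by 4² = 16 (so the new area is 3480) and multiplies the boundary lattice-point count by 4, giving 44.
By Pick's theorem, the interior count of the dilated polygon is 3480 − 44/2 + 1 = 3459.

3459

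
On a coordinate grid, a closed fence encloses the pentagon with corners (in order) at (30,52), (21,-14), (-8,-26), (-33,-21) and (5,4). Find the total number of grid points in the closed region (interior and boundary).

1380

Using the shoelace formula, 2A = |[30·(-14) − 21·52] + [21·(-26) − (-8)·(-14)] + [(-8)·(-21) − (-33)·(-26)] + [(-33)·4 − 5·(-21)] + [5·52 − 30·4]| = 2747, so the area is 2747/2.
Along each edge there are gcd(|Δx|,|Δy|)+1 lattice points, so counting each shared vertex once the boundary has gcd(9,66) + gcd(29,12) + gcd(25,5) + gcd(38,25) + gcd(25,48) = 3+1+5+1+1 = 11.
Pick's theorem gives I = A − B/2 + 1 = 2747/2 − 11/2 + 1 = 1369, so the closed region contains I + B = 1369 + 11 = 1380 lattice points.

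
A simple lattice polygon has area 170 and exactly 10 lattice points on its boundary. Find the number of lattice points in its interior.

166

Pick's theorem A = I + B/2 − 1 rearranges to I = A − B/2 + 1 = 170 − 10/2 + 1 = 166.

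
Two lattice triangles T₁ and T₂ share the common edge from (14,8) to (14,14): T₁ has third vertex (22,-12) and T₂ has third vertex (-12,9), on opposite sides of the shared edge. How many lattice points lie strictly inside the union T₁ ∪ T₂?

99

The union is the simple quadrilateral with vertices (14,8), (22,-12), (14,14), (-12,9) in order.
Using the shoelace formula, 2A = |[14·(-12) − 22·8] + [22·14 − 14·(-12)] + [14·9 − (-12)·14] + [(-12)·8 − 14·9]| = 204, so the area is 102.
The number of boundary lattice points is Σ gcd(|Δx|,|Δy|) = gcd(8,20) + gcd(8,26) + gcd(26,5) + gcd(26,1) = 4+2+1+1 = 8.
By Pick's theorem I = A − B/2 + 1 = 102 − 8/2 + 1 = 99.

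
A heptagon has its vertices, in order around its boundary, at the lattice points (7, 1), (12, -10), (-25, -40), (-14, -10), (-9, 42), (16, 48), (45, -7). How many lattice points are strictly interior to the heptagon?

The shoelace formula gives twice the area as |(7·(-10) − 12·1) + (12·(-40) − (-25)·(-10)) + ((-25)·(-10) − (-14)·(-40)) + ((-14)·42 − (-9)·(-10)) + ((-9)·48 − 16·42) + (16·(-7) − 45·48) + (45·1 − 7·(-7))| = 5082, so the area is 2541.
The number of boundary lattice points is Σ gcd(|Δx|,|Δy|) = gcd(5,11) + gcd(37,30) + gcd(11,30) + gcd(5,52) + gcd(25,6) + gcd(29,55) + gcd(38,8) = 1+1+1+1+1+1+2 = 8.
By Pick's theorem A = I + B/2 − 1, so I = 2541 − 8/2 + 1 = 2538.

2538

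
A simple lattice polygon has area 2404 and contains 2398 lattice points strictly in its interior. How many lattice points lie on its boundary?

Pick's theorem gives A = I + B/2 − 1, so B = 2(A − I + 1) = 2(2404 − 2398 + 1) = 14.

14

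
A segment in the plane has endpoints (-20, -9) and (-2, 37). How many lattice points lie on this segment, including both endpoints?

The number of lattice points on a segment between lattice points is gcd(|Δx|,|Δy|) + 1 = gcd(18,46) + 1 = 2 + 1 = 3.

3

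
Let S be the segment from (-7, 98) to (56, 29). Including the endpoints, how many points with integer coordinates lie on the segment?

The number of lattice points on a segment between lattice points is gcd(|Δx|,|Δy|) + 1 = gcd(63,69) + 1 = 3 + 1 = 4.

4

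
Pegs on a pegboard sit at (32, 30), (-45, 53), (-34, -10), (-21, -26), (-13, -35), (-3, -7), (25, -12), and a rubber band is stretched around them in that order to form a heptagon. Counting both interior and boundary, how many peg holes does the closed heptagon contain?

Using the shoelace formula, 2A = |[32·53 − (-45)·30] + [(-45)·(-10) − (-34)·53] + [(-34)·(-26) − (-21)·(-10)] + [(-21)·(-35) − (-13)·(-26)] + [(-13)·(-7) − (-3)·(-35)] + [(-3)·(-12) − 25·(-7)] + [25·30 − 32·(-12)]| = 7700, so the area is 3850.
The number of boundary lattice points is Σ gcd(|Δx|,|Δy|) = gcd(77,23) + gcd(11,63) + gcd(13,16) + gcd(8,9) + gcd(10,28) + gcd(28,5) + gcd(7,42) = 1+1+1+1+2+1+7 = 14.
Pick's theorem gives I = A − B/2 + 1 = 3850 − 14/2 + 1 = 3844, so the closed region contains I + B = 3844 + 14 = 3858 lattice points.

3858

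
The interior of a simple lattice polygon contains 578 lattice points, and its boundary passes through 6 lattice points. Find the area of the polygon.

580

Pick's theorem states A = I + B/2 − 1, so A = 578 + 6/2 − 1 = 580.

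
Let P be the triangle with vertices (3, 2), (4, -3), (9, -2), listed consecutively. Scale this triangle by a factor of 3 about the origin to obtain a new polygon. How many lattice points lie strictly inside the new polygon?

112

The shoelace formula gives twice the area as |(3·(-3) − 4·2) + (4·(-2) − 9·(-3)) + (9·2 − 3·(-2))| = 26, so the area is 13.
Along each edge there are gcd(|Δx|,|Δy|)+1 lattice points, so counting each shared vertex once the boundary has gcd(1,5) + gcd(5,1) + gcd(6,4) = 1+1+2 = 4.
Scaling by 3 multiplies the area by 3² = 9 (so the new area is 117) and multiplies the boundary lattice-point count by 3, giving 12.
By Pick's theorem, the interior count of the dilated polygon is 117 − 12/2 + 1 = 112.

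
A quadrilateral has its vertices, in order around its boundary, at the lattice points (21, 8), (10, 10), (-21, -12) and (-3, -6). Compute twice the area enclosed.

By the shoelace formula, twice the signed area is |(21·10 − 10·8) + (10·(-12) − (-21)·10) + ((-21)·(-6) − (-3)·(-12)) + ((-3)·8 − 21·(-6))| = 412, so the area is 206.

412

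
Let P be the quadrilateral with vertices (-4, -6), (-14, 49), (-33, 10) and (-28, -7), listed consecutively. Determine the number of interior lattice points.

921

The shoelace formula gives twice the area as |[(-4)·49 − (-14)·(-6)] + [(-14)·10 − (-33)·49] + [(-33)·(-7) − (-28)·10] + [(-28)·(-6) − (-4)·(-7)]| = 1848, so the area is 924.
The number of boundary lattice points is Σ gcd(|Δx|,|Δy|) = gcd(10,55) + gcd(19,39) + gcd(5,17) + gcd(24,1) = 5+1+1+1 = 8.
Pick's theorem gives I = A − B/2 + 1 = 924 − 8/2 + 1 = 921.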